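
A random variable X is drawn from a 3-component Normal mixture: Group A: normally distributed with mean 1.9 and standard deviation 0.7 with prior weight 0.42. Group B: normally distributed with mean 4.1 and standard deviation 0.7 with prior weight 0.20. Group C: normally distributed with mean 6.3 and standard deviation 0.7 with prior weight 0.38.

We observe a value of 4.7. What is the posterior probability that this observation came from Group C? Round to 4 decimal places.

0.1674

Posterior ∝ prior × likelihood, so P(k | x) ∝ w_k f_k(x); normalise over all components.
Component likelihoods at x = 4.7:
  p_A = 0.000191186
  p_B = 0.394707
  p_C = 0.0418147
Multiply by the mixture weights:
  w_A·p_A = 0.42 × 0.000191186 = 8.02981e-05
  w_B·p_B = 0.20 × 0.394707 = 0.0789415
  w_C·p_C = 0.38 × 0.0418147 = 0.0158896
Marginal: 8.02981e-05 + 0.0789415 + 0.0158896 = 0.0949113
P(Group C | 4.7) = 0.0158896 / 0.0949113 ≈ 0.1674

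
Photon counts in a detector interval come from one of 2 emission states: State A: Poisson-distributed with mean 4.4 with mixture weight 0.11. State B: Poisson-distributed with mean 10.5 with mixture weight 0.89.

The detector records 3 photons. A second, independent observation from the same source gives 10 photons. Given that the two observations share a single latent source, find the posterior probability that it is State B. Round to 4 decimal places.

By Bayes' theorem, P(k | x) = π_k f_k(x) / Σ_j π_j f_j(x).
Since both observations come from the same component, the likelihood for component k is f_k(x₁)·f_k(x₂).
  f_A = [0.174305] × [0.0092017] = 0.00160391
  f_B = [0.00531281] × [0.123606] = 0.000656693
Multiply by the mixture weights:
  π_A·f_A = 0.11 × 0.00160391 = 0.00017643
  π_B·f_B = 0.89 × 0.000656693 = 0.000584457
Denominator: 0.00017643 + 0.000584457 = 0.000760887
So the posterior for State B is 0.000584457 / 0.000760887 ≈ 0.7681.

0.7681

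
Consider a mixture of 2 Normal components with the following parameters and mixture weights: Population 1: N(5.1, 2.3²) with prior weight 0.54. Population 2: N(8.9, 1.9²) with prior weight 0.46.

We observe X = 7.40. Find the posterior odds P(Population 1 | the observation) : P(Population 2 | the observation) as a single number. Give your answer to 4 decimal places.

Posterior odds = (π_i f_i(x)) / (π_j f_j(x)); the normalising sum cancels.
Normal densities:
  L_1 = (1/(2.3·√(2π)))·exp(−(7.40−5.1)²/(2·2.3²)) = 0.173453·exp(-0.50000) = 0.105205
  L_2 = (1/(1.9·√(2π)))·exp(−(7.40−8.9)²/(2·1.9²)) = 0.209970·exp(-0.31163) = 0.15375
Posterior odds = (π_1·L_1) / (π_2·L_2) = (0.54·0.105205) / (0.46·0.15375) = 0.0568105 / 0.070725 ≈ 0.8033

0.8033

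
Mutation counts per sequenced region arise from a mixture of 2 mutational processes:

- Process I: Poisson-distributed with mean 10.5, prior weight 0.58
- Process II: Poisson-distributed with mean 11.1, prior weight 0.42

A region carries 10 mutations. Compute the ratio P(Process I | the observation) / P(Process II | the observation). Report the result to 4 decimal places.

Only the two components matter; the odds are (P(Z=i) f_i(x)) / (P(Z=j) f_j(x)).
Component likelihoods at x = 10 mutations:
  f_I = e^(−10.5)·10.5^10/10! = 0.123606
  f_II = e^(−11.1)·11.1^10/10! = 0.118249
0.0716912 / 0.0496646 ≈ 1.4435

1.4435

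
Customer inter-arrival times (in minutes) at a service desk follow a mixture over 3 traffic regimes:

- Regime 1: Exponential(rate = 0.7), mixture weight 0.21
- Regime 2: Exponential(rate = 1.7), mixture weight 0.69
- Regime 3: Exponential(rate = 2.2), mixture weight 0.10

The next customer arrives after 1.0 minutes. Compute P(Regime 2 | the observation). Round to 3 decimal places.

Apply Bayes' rule: the posterior for each component is proportional to its prior times its likelihood at x.
Evaluate each component's likelihood at the observed value:
  f_1 = 0.7·e^(−0.7·1.0) = 0.7·e^(−0.7000) = 0.34761
  f_2 = 1.7·e^(−1.7·1.0) = 1.7·e^(−1.7000) = 0.310562
  f_3 = 2.2·e^(−2.2·1.0) = 2.2·e^(−2.2000) = 0.243767
Prior × likelihood for each component:
  π_1·f_1 = 0.21 × 0.34761 = 0.072998
  π_2·f_2 = 0.69 × 0.310562 = 0.214288
  π_3·f_3 = 0.10 × 0.243767 = 0.0243767
Sum: 0.072998 + 0.214288 + 0.0243767 = 0.311663
So the posterior for Regime 2 is 0.214288 / 0.311663 ≈ 0.688.

0.688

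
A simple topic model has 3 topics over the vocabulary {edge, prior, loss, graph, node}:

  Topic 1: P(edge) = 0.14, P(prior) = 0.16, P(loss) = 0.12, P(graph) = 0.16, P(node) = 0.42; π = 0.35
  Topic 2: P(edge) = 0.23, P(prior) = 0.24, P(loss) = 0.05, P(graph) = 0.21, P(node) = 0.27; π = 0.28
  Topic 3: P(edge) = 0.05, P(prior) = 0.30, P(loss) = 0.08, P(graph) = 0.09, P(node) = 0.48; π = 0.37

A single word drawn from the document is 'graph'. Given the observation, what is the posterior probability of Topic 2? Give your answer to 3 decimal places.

0.397

P(component k | x) = π_k·f_k(x) / marginal(x), where marginal(x) = Σ_j π_j·f_j(x).
Evaluate each component's likelihood at the observed value:
  L_1 = 0.16
  L_2 = 0.21
  L_3 = 0.09
Weight by the priors:
  π_1·L_1 = 0.35 × 0.16 = 0.056
  π_2·L_2 = 0.28 × 0.21 = 0.0588
  π_3·L_3 = 0.37 × 0.09 = 0.0333
Denominator: 0.056 + 0.0588 + 0.0333 = 0.1481
P(Topic 2 | x) = 0.0588 / 0.1481 ≈ 0.397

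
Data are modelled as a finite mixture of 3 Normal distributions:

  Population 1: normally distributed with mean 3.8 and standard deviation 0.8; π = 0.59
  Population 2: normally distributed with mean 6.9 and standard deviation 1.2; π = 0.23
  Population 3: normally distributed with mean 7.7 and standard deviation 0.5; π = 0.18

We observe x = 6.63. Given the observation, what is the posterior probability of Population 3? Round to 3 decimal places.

0.162

Posterior ∝ prior × likelihood, so P(k | x) ∝ π_k f_k(x); normalise over all components.
Normal densities:
  p_1 = 0.000956004
  p_2 = 0.324142
  p_3 = 0.0808151
Unnormalised posteriors:
  π_1·p_1 = 0.59 × 0.000956004 = 0.000564043
  π_2·p_2 = 0.23 × 0.324142 = 0.0745527
  π_3·p_3 = 0.18 × 0.0808151 = 0.0145467
Evidence: 0.000564043 + 0.0745527 + 0.0145467 = 0.0896635
So the posterior for Population 3 is 0.0145467 / 0.0896635 ≈ 0.162.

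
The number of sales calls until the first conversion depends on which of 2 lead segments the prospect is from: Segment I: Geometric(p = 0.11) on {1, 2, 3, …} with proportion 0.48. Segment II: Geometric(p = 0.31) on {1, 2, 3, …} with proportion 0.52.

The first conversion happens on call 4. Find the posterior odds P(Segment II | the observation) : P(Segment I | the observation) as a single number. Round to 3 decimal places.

Posterior odds = (π_i f_i(x)) / (π_j f_j(x)); the normalising sum cancels.
Geometric probabilities:
  L_I = 0.11·(1−0.11)^3 = 0.11·0.704969 = 0.0775466
  L_II = 0.31·(1−0.31)^3 = 0.31·0.328509 = 0.101838
Odds = (0.52/0.48) × (0.101838/0.0775466) = 1.08333 × 1.31325 ≈ 1.423

1.423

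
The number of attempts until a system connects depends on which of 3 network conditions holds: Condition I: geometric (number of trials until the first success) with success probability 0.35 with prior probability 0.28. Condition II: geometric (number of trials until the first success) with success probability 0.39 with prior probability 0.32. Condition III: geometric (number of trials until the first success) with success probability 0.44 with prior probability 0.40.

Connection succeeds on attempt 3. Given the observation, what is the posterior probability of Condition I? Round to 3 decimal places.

0.289

P(component k | x) = w_k·f_k(x) / marginal(x), where marginal(x) = Σ_j w_j·f_j(x).
Geometric probabilities:
  f_I = 0.147875
  f_II = 0.145119
  f_III = 0.137984
Multiply by the mixture weights:
  w_I·f_I = 0.28 × 0.147875 = 0.041405
  w_II·f_II = 0.32 × 0.145119 = 0.0464381
  w_III·f_III = 0.40 × 0.137984 = 0.0551936
Marginal: 0.041405 + 0.0464381 + 0.0551936 = 0.143037
P(Condition I | data) = 0.041405 / 0.143037 ≈ 0.289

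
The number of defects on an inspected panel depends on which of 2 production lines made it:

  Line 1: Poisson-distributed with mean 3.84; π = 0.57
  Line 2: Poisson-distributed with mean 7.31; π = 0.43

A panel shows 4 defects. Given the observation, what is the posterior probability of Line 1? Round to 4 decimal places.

Posterior ∝ prior × likelihood, so P(k | x) ∝ π_k f_k(x); normalise over all components.
Component likelihoods at x = 4 defects:
  f_1 = e^(−3.84)·3.84^4/4! = 0.194726
  f_2 = e^(−7.31)·7.31^4/4! = 0.079573
Multiply by the mixture weights:
  π_1·f_1 = 0.57 × 0.194726 = 0.110994
  π_2·f_2 = 0.43 × 0.079573 = 0.0342164
Marginal: 0.110994 + 0.0342164 = 0.14521
So the posterior for Line 1 is 0.110994 / 0.14521 ≈ 0.7644.

0.7644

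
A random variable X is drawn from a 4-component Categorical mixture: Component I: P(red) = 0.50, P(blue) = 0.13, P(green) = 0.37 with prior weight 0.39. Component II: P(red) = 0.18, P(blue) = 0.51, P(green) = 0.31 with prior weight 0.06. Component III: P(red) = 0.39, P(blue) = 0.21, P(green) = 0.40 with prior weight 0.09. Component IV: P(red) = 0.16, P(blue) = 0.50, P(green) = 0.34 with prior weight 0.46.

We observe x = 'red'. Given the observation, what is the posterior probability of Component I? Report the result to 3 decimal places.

0.620

P(component k | x) = w_k·f_k(x) / marginal(x), where marginal(x) = Σ_j w_j·f_j(x).
Categorical probabilities:
  L_I = 0.5
  L_II = 0.18
  L_III = 0.39
  L_IV = 0.16
Weight by the priors:
  w_I·L_I = 0.39 × 0.5 = 0.195
  w_II·L_II = 0.06 × 0.18 = 0.0108
  w_III·L_III = 0.09 × 0.39 = 0.0351
  w_IV·L_IV = 0.46 × 0.16 = 0.0736
Sum: 0.195 + 0.0108 + 0.0351 + 0.0736 = 0.3145
P(Component I | the observation) ≈ 0.620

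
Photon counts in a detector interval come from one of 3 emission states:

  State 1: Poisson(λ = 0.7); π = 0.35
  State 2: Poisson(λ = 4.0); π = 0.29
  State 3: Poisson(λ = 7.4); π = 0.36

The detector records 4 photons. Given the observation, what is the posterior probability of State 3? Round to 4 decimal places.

P(component k | x) = w_k·f_k(x) / marginal(x), where marginal(x) = Σ_j w_j·f_j(x).
Evaluate each component's likelihood at the observed value:
  p_1 = e^(−0.7)·0.7^4/4! = 0.00496792
  p_2 = e^(−4.0)·4.0^4/4! = 0.195367
  p_3 = e^(−7.4)·7.4^4/4! = 0.0763724
Prior × likelihood for each component:
  w_1·p_1 = 0.35 × 0.00496792 = 0.00173877
  w_2·p_2 = 0.29 × 0.195367 = 0.0566564
  w_3·p_3 = 0.36 × 0.0763724 = 0.0274941
Marginal: 0.00173877 + 0.0566564 + 0.0274941 = 0.0858892
P(State 3 | 4 photons) = 0.0274941 / 0.0858892 ≈ 0.3201

0.3201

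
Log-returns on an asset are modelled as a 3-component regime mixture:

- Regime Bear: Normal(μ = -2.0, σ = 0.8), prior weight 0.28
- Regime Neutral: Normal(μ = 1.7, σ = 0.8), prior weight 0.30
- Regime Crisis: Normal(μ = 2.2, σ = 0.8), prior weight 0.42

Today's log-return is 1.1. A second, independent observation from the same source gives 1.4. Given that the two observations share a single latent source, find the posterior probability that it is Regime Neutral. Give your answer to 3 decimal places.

Posterior ∝ prior × likelihood, so P(k | x) ∝ π_k f_k(x); normalise over all components.
Since both observations come from the same component, the likelihood for component k is f_k(x₁)·f_k(x₂).
  f_Bear = [(1/(0.8·√(2π)))·exp(−(1.1−-2.0)²/(2·0.8²)) = 0.498678·exp(-7.50781) = 0.000273665] × [5.96483e-05] = 1.63236e-08
  f_Neutral = [(1/(0.8·√(2π)))·exp(−(1.1−1.7)²/(2·0.8²)) = 0.498678·exp(-0.28125) = 0.376422] × [0.464819] = 0.174968
  f_Crisis = [(1/(0.8·√(2π)))·exp(−(1.1−2.2)²/(2·0.8²)) = 0.498678·exp(-0.94531) = 0.193765] × [0.302463] = 0.0586069
Prior × likelihood for each component:
  π_Bear·f_Bear = 0.28 × 1.63236e-08 = 4.57061e-09
  π_Neutral·f_Neutral = 0.30 × 0.174968 = 0.0524904
  π_Crisis·f_Crisis = 0.42 × 0.0586069 = 0.0246149
Normaliser: 4.57061e-09 + 0.0524904 + 0.0246149 = 0.0771053
Responsibility of Regime Neutral: 0.0524904 / 0.0771053 ≈ 0.681

0.681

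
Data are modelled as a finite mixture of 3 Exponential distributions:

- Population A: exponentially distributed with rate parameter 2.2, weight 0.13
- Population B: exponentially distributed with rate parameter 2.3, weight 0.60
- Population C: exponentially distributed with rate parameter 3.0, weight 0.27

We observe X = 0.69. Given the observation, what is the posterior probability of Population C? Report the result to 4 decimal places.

0.2286

P(component k | x) = P(Z=k)·f_k(x) / marginal(x), where marginal(x) = Σ_j P(Z=j)·f_j(x).
Evaluate each component's likelihood at the observed value:
  f_A = 0.482129
  f_B = 0.470438
  f_C = 0.378557
Multiply by the mixture weights:
  P(Z=A)·f_A = 0.13 × 0.482129 = 0.0626768
  P(Z=B)·f_B = 0.60 × 0.470438 = 0.282263
  P(Z=C)·f_C = 0.27 × 0.378557 = 0.10221
Sum: 0.0626768 + 0.282263 + 0.10221 = 0.44715
P(Population C | x) = 0.10221 / 0.44715 ≈ 0.2286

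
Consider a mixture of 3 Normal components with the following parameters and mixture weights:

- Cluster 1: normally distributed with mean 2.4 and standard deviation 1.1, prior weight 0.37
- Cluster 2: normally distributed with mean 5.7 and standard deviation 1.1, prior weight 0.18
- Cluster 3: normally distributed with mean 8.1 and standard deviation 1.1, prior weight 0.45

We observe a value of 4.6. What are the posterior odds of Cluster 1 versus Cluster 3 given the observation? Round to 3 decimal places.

Only the two components matter; the odds are (π_i f_i(x)) / (π_j f_j(x)).
Component likelihoods at x = 4.6:
  L_1 = (1/(1.1·√(2π)))·exp(−(4.6−2.4)²/(2·1.1²)) = 0.362675·exp(-2.00000) = 0.0490827
  L_2 = (1/(1.1·√(2π)))·exp(−(4.6−5.7)²/(2·1.1²)) = 0.362675·exp(-0.50000) = 0.219973
  L_3 = (1/(1.1·√(2π)))·exp(−(4.6−8.1)²/(2·1.1²)) = 0.362675·exp(-5.06198) = 0.00229681
Odds = (0.37/0.45) × (0.0490827/0.00229681) = 0.822222 × 21.3699 ≈ 17.571

17.571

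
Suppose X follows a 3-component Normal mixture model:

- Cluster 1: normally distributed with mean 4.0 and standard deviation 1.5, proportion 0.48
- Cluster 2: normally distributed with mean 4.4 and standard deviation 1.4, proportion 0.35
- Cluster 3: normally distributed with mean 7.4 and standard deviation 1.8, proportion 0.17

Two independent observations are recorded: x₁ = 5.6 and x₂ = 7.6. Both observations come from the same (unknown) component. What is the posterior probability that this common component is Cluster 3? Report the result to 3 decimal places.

0.666

Apply Bayes' rule: the posterior for each component is proportional to its prior times its likelihood at x.
Since both observations come from the same component, the likelihood for component k is f_k(x₁)·f_k(x₂).
  p_1 = [(1/(1.5·√(2π)))·exp(−(5.6−4.0)²/(2·1.5²)) = 0.265962·exp(-0.56889) = 0.150575] × [0.0149297] = 0.00224804
  p_2 = [(1/(1.4·√(2π)))·exp(−(5.6−4.4)²/(2·1.4²)) = 0.284959·exp(-0.36735) = 0.197354] × [0.0209073] = 0.00412614
  p_3 = [(1/(1.8·√(2π)))·exp(−(5.6−7.4)²/(2·1.8²)) = 0.221635·exp(-0.50000) = 0.134428] × [0.220271] = 0.0296106
Unnormalised posteriors:
  w_1·p_1 = 0.48 × 0.00224804 = 0.00107906
  w_2·p_2 = 0.35 × 0.00412614 = 0.00144415
  w_3·p_3 = 0.17 × 0.0296106 = 0.0050338
Sum: 0.00107906 + 0.00144415 + 0.0050338 = 0.00755701
P(Cluster 3 | x₁,x₂) ≈ 0.666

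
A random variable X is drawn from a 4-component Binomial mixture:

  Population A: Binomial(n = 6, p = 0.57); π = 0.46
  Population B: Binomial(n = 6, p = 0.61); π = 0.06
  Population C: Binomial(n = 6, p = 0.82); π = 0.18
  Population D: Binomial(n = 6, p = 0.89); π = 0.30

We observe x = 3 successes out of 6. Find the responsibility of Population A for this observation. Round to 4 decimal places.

0.8024

P(component k | x) = π_k·f_k(x) / marginal(x), where marginal(x) = Σ_j π_j·f_j(x).
Binomial probabilities:
  p_A = C(6,3)·0.57^3·0.43^3 = 20·0.185193·0.079507 = 0.294483
  p_B = C(6,3)·0.61^3·0.39^3 = 20·0.226981·0.059319 = 0.269286
  p_C = C(6,3)·0.82^3·0.18^3 = 20·0.551368·0.005832 = 0.0643116
  p_D = C(6,3)·0.89^3·0.11^3 = 20·0.704969·0.001331 = 0.0187663
Prior × likelihood for each component:
  π_A·p_A = 0.46 × 0.294483 = 0.135462
  π_B·p_B = 0.06 × 0.269286 = 0.0161571
  π_C·p_C = 0.18 × 0.0643116 = 0.0115761
  π_D·p_D = 0.30 × 0.0187663 = 0.00562988
Marginal: 0.135462 + 0.0161571 + 0.0115761 + 0.00562988 = 0.168825
Responsibility of Population A: 0.135462 / 0.168825 ≈ 0.8024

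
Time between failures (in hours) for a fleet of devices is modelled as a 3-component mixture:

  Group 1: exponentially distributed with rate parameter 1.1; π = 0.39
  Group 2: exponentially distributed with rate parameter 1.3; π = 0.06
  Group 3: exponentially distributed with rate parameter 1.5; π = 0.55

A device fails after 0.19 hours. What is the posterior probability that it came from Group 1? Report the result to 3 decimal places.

Apply Bayes' rule: the posterior for each component is proportional to its prior times its likelihood at x.
Exponential densities:
  f_1 = 0.892535
  f_2 = 1.01548
  f_3 = 1.12802
Unnormalised posteriors:
  π_1·f_1 = 0.39 × 0.892535 = 0.348089
  π_2·f_2 = 0.06 × 1.01548 = 0.060929
  π_3·f_3 = 0.55 × 1.12802 = 0.620412
Sum: 0.348089 + 0.060929 + 0.620412 = 1.02943
P(Group 1 | 0.19 hours) = 0.348089 / 1.02943 ≈ 0.338

0.338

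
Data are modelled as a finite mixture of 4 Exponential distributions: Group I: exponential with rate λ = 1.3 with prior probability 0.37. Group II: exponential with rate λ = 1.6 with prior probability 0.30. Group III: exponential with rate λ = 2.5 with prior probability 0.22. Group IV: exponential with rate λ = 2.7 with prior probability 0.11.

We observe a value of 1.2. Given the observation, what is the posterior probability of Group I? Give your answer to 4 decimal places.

By Bayes' theorem, P(k | x) = π_k f_k(x) / Σ_j π_j f_j(x).
Exponential densities:
  p_I = 1.3·e^(−1.3·1.2) = 1.3·e^(−1.5600) = 0.273177
  p_II = 1.6·e^(−1.6·1.2) = 1.6·e^(−1.9200) = 0.234571
  p_III = 2.5·e^(−2.5·1.2) = 2.5·e^(−3.0000) = 0.124468
  p_IV = 2.7·e^(−2.7·1.2) = 2.7·e^(−3.2400) = 0.105743
Multiply by the mixture weights:
  π_I·p_I = 0.37 × 0.273177 = 0.101075
  π_II·p_II = 0.30 × 0.234571 = 0.0703713
  π_III·p_III = 0.22 × 0.124468 = 0.0273829
  π_IV·p_IV = 0.11 × 0.105743 = 0.0116317
Sum: 0.101075 + 0.0703713 + 0.0273829 + 0.0116317 = 0.210461
So the posterior for Group I is 0.101075 / 0.210461 ≈ 0.4803.

0.4803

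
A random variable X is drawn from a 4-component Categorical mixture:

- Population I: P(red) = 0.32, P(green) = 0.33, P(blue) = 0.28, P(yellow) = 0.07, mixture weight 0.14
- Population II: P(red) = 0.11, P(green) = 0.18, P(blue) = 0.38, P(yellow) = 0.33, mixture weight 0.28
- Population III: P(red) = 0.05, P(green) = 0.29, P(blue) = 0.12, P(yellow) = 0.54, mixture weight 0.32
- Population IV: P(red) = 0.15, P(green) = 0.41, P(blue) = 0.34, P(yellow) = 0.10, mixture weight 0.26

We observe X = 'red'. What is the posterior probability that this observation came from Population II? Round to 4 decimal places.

Apply Bayes' rule: the posterior for each component is proportional to its prior times its likelihood at x.
Component likelihoods at x = 'red':
  p_I = P(red | comp) = 0.32
  p_II = P(red | comp) = 0.11
  p_III = P(red | comp) = 0.05
  p_IV = P(red | comp) = 0.15
Multiply by the mixture weights:
  P(Z=I)·p_I = 0.14 × 0.32 = 0.0448
  P(Z=II)·p_II = 0.28 × 0.11 = 0.0308
  P(Z=III)·p_III = 0.32 × 0.05 = 0.016
  P(Z=IV)·p_IV = 0.26 × 0.15 = 0.039
Evidence: 0.0448 + 0.0308 + 0.016 + 0.039 = 0.1306
Responsibility of Population II: 0.0308 / 0.1306 ≈ 0.2358

0.2358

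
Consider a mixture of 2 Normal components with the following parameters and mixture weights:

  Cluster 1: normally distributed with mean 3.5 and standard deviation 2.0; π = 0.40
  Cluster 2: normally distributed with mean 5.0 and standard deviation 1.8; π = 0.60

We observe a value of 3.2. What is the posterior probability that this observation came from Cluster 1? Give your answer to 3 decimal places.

Posterior ∝ prior × likelihood, so P(k | x) ∝ π_k f_k(x); normalise over all components.
Component likelihoods at x = 3.2:
  L_1 = (1/(2.0·√(2π)))·exp(−(3.2−3.5)²/(2·2.0²)) = 0.199471·exp(-0.01125) = 0.19724
  L_2 = (1/(1.8·√(2π)))·exp(−(3.2−5.0)²/(2·1.8²)) = 0.221635·exp(-0.50000) = 0.134428
Multiply by the mixture weights:
  π_1·L_1 = 0.40 × 0.19724 = 0.0788959
  π_2·L_2 = 0.60 × 0.134428 = 0.0806569
Marginal: 0.0788959 + 0.0806569 = 0.159553
So the posterior for Cluster 1 is 0.0788959 / 0.159553 ≈ 0.494.

0.494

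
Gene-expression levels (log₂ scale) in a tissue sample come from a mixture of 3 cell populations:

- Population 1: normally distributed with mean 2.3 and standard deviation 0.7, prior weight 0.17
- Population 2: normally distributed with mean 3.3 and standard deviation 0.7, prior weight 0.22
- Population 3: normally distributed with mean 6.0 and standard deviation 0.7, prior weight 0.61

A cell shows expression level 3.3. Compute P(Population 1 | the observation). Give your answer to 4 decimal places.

0.2176

By Bayes' theorem, P(k | x) = P(Z=k) f_k(x) / Σ_j P(Z=j) f_j(x).
Evaluate each component's likelihood at the observed value:
  p_1 = (1/(0.7·√(2π)))·exp(−(3.3−2.3)²/(2·0.7²)) = 0.569918·exp(-1.02041) = 0.205426
  p_2 = (1/(0.7·√(2π)))·exp(−(3.3−3.3)²/(2·0.7²)) = 0.569918·exp(-0.00000) = 0.569918
  p_3 = (1/(0.7·√(2π)))·exp(−(3.3−6.0)²/(2·0.7²)) = 0.569918·exp(-7.43878) = 0.000335114
Multiply by the mixture weights:
  P(Z=1)·p_1 = 0.17 × 0.205426 = 0.0349223
  P(Z=2)·p_2 = 0.22 × 0.569918 = 0.125382
  P(Z=3)·p_3 = 0.61 × 0.000335114 = 0.00020442
Marginal: 0.0349223 + 0.125382 + 0.00020442 = 0.160509
P(Population 1 | data) = 0.0349223 / 0.160509 ≈ 0.2176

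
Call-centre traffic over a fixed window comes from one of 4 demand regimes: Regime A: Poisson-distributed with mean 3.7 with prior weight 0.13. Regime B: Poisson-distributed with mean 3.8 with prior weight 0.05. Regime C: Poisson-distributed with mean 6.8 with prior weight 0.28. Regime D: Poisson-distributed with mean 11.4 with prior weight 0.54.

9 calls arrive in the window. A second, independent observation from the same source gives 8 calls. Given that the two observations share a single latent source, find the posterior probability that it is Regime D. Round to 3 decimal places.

Apply Bayes' rule: the posterior for each component is proportional to its prior times its likelihood at x.
Since both observations come from the same component, the likelihood for component k is f_k(x₁)·f_k(x₂).
  p_A = [0.00885448] × [0.0215379] = 0.000190707
  p_B = [0.0101852] × [0.0241229] = 0.000245697
  p_C = [0.0954146] × [0.126284] = 0.0120493
  p_D = [0.100328] × [0.0792066] = 0.00794666
Unnormalised posteriors:
  P(Z=A)·p_A = 0.13 × 0.000190707 = 2.47919e-05
  P(Z=B)·p_B = 0.05 × 0.000245697 = 1.22848e-05
  P(Z=C)·p_C = 0.28 × 0.0120493 = 0.00337381
  P(Z=D)·p_D = 0.54 × 0.00794666 = 0.0042912
Normaliser: 2.47919e-05 + 1.22848e-05 + 0.00337381 + 0.0042912 = 0.00770209
So the posterior for Regime D is 0.0042912 / 0.00770209 ≈ 0.557.

0.557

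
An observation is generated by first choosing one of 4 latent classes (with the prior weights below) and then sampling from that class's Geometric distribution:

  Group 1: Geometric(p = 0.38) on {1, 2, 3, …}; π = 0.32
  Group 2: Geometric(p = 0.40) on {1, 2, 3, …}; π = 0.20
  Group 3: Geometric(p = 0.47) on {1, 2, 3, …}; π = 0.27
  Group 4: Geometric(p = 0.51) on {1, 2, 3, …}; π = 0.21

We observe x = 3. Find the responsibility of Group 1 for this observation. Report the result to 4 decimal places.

0.3414

P(component k | x) = P(Z=k)·f_k(x) / marginal(x), where marginal(x) = Σ_j P(Z=j)·f_j(x).
Component likelihoods at x = 3:
  p_1 = 0.38·(1−0.38)^2 = 0.38·0.3844 = 0.146072
  p_2 = 0.40·(1−0.40)^2 = 0.40·0.36 = 0.144
  p_3 = 0.47·(1−0.47)^2 = 0.47·0.2809 = 0.132023
  p_4 = 0.51·(1−0.51)^2 = 0.51·0.2401 = 0.122451
Prior × likelihood for each component:
  P(Z=1)·p_1 = 0.32 × 0.146072 = 0.046743
  P(Z=2)·p_2 = 0.20 × 0.144 = 0.0288
  P(Z=3)·p_3 = 0.27 × 0.132023 = 0.0356462
  P(Z=4)·p_4 = 0.21 × 0.122451 = 0.0257147
Marginal: 0.046743 + 0.0288 + 0.0356462 + 0.0257147 = 0.136904
Responsibility of Group 1: 0.046743 / 0.136904 ≈ 0.3414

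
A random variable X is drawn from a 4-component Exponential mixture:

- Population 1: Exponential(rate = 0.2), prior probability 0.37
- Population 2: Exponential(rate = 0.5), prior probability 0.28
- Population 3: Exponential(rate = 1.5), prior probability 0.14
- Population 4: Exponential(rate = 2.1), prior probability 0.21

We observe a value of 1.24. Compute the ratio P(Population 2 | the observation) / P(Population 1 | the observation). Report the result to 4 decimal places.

1.3042

Since P(k|x) ∝ π_k f_k(x), the posterior odds are π_i f_i(x) / (π_j f_j(x)).
Evaluate each component's likelihood at the observed value:
  f_1 = 0.2·e^(−0.2·1.24) = 0.2·e^(−0.2480) = 0.156072
  f_2 = 0.5·e^(−0.5·1.24) = 0.5·e^(−0.6200) = 0.268972
  f_3 = 1.5·e^(−1.5·1.24) = 1.5·e^(−1.8600) = 0.233509
  f_4 = 2.1·e^(−2.1·1.24) = 2.1·e^(−2.6040) = 0.155352
0.0753122 / 0.0577466 ≈ 1.3042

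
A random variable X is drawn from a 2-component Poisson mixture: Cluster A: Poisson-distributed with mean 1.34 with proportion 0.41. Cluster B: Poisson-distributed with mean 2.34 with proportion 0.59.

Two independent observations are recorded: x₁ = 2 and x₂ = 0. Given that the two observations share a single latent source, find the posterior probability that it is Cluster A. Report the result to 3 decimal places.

Apply Bayes' rule: the posterior for each component is proportional to its prior times its likelihood at x.
Since both observations come from the same component, the likelihood for component k is f_k(x₁)·f_k(x₂).
  p_A = [e^(−1.34)·1.34^2/2! = 0.235085] × [0.261846] = 0.061556
  p_B = [e^(−2.34)·2.34^2/2! = 0.263726] × [0.0963276] = 0.0254041
Weight by the priors:
  π_A·p_A = 0.41 × 0.061556 = 0.025238
  π_B·p_B = 0.59 × 0.0254041 = 0.0149884
Marginal: 0.025238 + 0.0149884 = 0.0402264
Responsibility of Cluster A: 0.025238 / 0.0402264 ≈ 0.627

0.627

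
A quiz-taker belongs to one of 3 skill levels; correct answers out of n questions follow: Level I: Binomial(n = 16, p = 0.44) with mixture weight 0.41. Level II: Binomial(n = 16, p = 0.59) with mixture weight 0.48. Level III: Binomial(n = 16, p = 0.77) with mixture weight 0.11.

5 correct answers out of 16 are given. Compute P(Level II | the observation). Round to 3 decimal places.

0.141

P(component k | x) = π_k·f_k(x) / marginal(x), where marginal(x) = Σ_j π_j·f_j(x).
Component likelihoods at x = 5 correct answers out of 16:
  p_I = 0.122353
  p_II = 0.0171856
  p_III = 0.000112653
Multiply by the mixture weights:
  π_I·p_I = 0.41 × 0.122353 = 0.0501647
  π_II·p_II = 0.48 × 0.0171856 = 0.0082491
  π_III·p_III = 0.11 × 0.000112653 = 1.23918e-05
Denominator: 0.0501647 + 0.0082491 + 1.23918e-05 = 0.0584262
Responsibility of Level II: 0.0082491 / 0.0584262 ≈ 0.141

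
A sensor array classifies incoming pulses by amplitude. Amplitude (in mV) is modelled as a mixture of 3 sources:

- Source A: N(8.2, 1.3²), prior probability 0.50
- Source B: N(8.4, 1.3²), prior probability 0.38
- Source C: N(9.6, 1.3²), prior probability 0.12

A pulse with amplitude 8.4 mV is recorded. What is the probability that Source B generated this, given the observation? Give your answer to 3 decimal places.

0.399

The responsibility of component k is w_k f_k(x) divided by Σ_j w_j f_j(x).
Normal densities:
  p_A = 0.303268
  p_B = 0.306879
  p_C = 0.20042
Prior × likelihood for each component:
  w_A·p_A = 0.50 × 0.303268 = 0.151634
  w_B·p_B = 0.38 × 0.306879 = 0.116614
  w_C·p_C = 0.12 × 0.20042 = 0.0240504
Sum: 0.151634 + 0.116614 + 0.0240504 = 0.292299
Responsibility of Source B: 0.116614 / 0.292299 ≈ 0.399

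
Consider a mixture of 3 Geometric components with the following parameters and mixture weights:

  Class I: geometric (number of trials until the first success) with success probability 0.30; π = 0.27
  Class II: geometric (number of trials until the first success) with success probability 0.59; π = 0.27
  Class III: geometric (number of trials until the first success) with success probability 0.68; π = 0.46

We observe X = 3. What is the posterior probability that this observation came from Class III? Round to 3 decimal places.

Posterior ∝ prior × likelihood, so P(k | x) ∝ w_k f_k(x); normalise over all components.
Evaluate each component's likelihood at the observed value:
  f_I = 0.147
  f_II = 0.099179
  f_III = 0.069632
Prior × likelihood for each component:
  w_I·f_I = 0.27 × 0.147 = 0.03969
  w_II·f_II = 0.27 × 0.099179 = 0.0267783
  w_III·f_III = 0.46 × 0.069632 = 0.0320307
Normaliser: 0.03969 + 0.0267783 + 0.0320307 = 0.098499
P(Class III | 3) ≈ 0.325

0.325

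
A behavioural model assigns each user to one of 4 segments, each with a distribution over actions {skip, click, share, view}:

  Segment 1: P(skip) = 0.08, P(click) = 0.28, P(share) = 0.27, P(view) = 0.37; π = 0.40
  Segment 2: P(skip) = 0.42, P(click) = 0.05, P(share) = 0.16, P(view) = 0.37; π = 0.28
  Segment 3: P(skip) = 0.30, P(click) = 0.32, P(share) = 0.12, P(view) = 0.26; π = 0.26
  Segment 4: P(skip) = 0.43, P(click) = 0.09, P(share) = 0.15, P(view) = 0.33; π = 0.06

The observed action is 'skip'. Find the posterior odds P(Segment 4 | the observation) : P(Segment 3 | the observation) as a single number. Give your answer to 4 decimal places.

Since P(k|x) ∝ w_k f_k(x), the posterior odds are w_i f_i(x) / (w_j f_j(x)).
Component likelihoods at x = 'skip':
  f_1 = P(skip | comp) = 0.08
  f_2 = P(skip | comp) = 0.42
  f_3 = P(skip | comp) = 0.30
  f_4 = P(skip | comp) = 0.43
Posterior odds = (w_4·f_4) / (w_3·f_3) = (0.06·0.43) / (0.26·0.3) = 0.0258 / 0.078 ≈ 0.3308

0.3308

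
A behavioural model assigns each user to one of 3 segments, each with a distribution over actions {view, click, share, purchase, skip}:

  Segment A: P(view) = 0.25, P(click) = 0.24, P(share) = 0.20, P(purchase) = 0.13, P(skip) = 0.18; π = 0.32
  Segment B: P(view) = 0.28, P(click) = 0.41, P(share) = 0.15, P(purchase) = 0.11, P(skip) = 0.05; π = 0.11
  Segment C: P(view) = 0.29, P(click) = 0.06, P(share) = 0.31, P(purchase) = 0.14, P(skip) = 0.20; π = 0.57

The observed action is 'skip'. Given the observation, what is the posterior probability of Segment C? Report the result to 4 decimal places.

By Bayes' theorem, P(k | x) = π_k f_k(x) / Σ_j π_j f_j(x).
Categorical probabilities:
  p_A = P(skip | comp) = 0.18
  p_B = P(skip | comp) = 0.05
  p_C = P(skip | comp) = 0.20
Multiply by the mixture weights:
  π_A·p_A = 0.32 × 0.18 = 0.0576
  π_B·p_B = 0.11 × 0.05 = 0.0055
  π_C·p_C = 0.57 × 0.2 = 0.114
Normaliser: 0.0576 + 0.0055 + 0.114 = 0.1771
P(Segment C | the observation) = 0.114 / 0.1771 ≈ 0.6437

0.6437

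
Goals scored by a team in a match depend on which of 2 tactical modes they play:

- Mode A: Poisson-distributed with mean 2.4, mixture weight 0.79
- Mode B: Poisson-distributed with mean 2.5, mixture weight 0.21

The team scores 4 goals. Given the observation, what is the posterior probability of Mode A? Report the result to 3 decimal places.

By Bayes' theorem, P(k | x) = π_k f_k(x) / Σ_j π_j f_j(x).
Poisson probabilities:
  L_A = 0.125408
  L_B = 0.133602
Unnormalised posteriors:
  π_A·L_A = 0.79 × 0.125408 = 0.0990727
  π_B·L_B = 0.21 × 0.133602 = 0.0280564
Marginal: 0.0990727 + 0.0280564 = 0.127129
P(Mode A | the observation) ≈ 0.779

0.779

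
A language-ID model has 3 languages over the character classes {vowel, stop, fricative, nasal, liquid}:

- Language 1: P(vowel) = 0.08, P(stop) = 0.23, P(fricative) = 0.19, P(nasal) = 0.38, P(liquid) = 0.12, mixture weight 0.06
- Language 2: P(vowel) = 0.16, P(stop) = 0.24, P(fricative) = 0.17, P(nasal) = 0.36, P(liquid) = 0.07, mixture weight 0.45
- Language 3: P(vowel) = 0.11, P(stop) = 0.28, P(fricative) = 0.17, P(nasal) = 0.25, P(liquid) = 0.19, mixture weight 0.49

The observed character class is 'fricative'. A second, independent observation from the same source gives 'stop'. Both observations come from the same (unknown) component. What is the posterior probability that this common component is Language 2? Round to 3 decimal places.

0.414

Apply Bayes' rule: the posterior for each component is proportional to its prior times its likelihood at x.
Since both observations come from the same component, the likelihood for component k is f_k(x₁)·f_k(x₂).
  p_1 = [0.19] × [0.23] = 0.0437
  p_2 = [0.17] × [0.24] = 0.0408
  p_3 = [0.17] × [0.28] = 0.0476
Unnormalised posteriors:
  π_1·p_1 = 0.06 × 0.0437 = 0.002622
  π_2·p_2 = 0.45 × 0.0408 = 0.01836
  π_3·p_3 = 0.49 × 0.0476 = 0.023324
Normaliser: 0.002622 + 0.01836 + 0.023324 = 0.044306
So the posterior for Language 2 is 0.01836 / 0.044306 ≈ 0.414.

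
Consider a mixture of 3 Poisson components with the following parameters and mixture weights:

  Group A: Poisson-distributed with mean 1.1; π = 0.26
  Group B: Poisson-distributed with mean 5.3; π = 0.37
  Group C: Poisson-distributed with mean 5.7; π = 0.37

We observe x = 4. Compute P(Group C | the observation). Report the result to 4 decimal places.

By Bayes' theorem, P(k | x) = w_k f_k(x) / Σ_j w_j f_j(x).
Component likelihoods at x = 4:
  f_A = e^(−1.1)·1.1^4/4! = 0.0203065
  f_B = e^(−5.3)·5.3^4/4! = 0.164109
  f_C = e^(−5.7)·5.7^4/4! = 0.147167
Unnormalised posteriors:
  w_A·f_A = 0.26 × 0.0203065 = 0.0052797
  w_B·f_B = 0.37 × 0.164109 = 0.0607202
  w_C·f_C = 0.37 × 0.147167 = 0.0544517
Marginal: 0.0052797 + 0.0607202 + 0.0544517 = 0.120452
P(Group C | 4) ≈ 0.4521

0.4521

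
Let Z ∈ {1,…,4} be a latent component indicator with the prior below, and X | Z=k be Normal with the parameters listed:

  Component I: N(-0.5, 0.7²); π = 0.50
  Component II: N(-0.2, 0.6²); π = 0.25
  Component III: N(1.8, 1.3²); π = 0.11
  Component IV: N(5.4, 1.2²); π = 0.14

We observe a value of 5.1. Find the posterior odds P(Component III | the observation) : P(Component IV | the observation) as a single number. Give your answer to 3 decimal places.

Only the two components matter; the odds are (π_i f_i(x)) / (π_j f_j(x)).
Evaluate each component's likelihood at the observed value:
  p_I = (1/(0.7·√(2π)))·exp(−(5.1−-0.5)²/(2·0.7²)) = 0.569918·exp(-32.00000) = 7.21753e-15
  p_II = (1/(0.6·√(2π)))·exp(−(5.1−-0.2)²/(2·0.6²)) = 0.664904·exp(-39.01389) = 7.57255e-18
  p_III = (1/(1.3·√(2π)))·exp(−(5.1−1.8)²/(2·1.3²)) = 0.306879·exp(-3.22189) = 0.0122382
  p_IV = (1/(1.2·√(2π)))·exp(−(5.1−5.4)²/(2·1.2²)) = 0.332452·exp(-0.03125) = 0.322223
Posterior odds = (π_III·p_III) / (π_IV·p_IV) = (0.11·0.0122382) / (0.14·0.322223) = 0.0013462 / 0.0451113 ≈ 0.030

0.030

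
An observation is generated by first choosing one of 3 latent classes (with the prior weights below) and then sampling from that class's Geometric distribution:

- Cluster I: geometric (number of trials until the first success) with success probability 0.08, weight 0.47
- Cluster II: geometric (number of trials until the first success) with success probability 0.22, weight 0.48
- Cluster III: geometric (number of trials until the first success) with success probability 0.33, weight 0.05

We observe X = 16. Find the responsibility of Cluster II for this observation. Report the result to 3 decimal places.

0.190

By Bayes' theorem, P(k | x) = w_k f_k(x) / Σ_j w_j f_j(x).
Geometric probabilities:
  L_I = 0.0229038
  L_II = 0.0052947
  L_III = 0.000812149
Multiply by the mixture weights:
  w_I·L_I = 0.47 × 0.0229038 = 0.0107648
  w_II·L_II = 0.48 × 0.0052947 = 0.00254146
  w_III·L_III = 0.05 × 0.000812149 = 4.06075e-05
Sum: 0.0107648 + 0.00254146 + 4.06075e-05 = 0.0133468
P(Cluster II | 16) = 0.00254146 / 0.0133468 ≈ 0.190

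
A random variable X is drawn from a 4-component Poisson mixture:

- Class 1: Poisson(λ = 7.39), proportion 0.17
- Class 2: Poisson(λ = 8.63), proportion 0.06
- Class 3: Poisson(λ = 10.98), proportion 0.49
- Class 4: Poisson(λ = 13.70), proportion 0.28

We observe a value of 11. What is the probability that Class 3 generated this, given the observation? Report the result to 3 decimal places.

0.595

The responsibility of component k is w_k f_k(x) divided by Σ_j w_j f_j(x).
Evaluate each component's likelihood at the observed value:
  L_1 = e^(−7.39)·7.39^11/11! = 0.0555261
  L_2 = e^(−8.63)·8.63^11/11! = 0.0885119
  L_3 = e^(−10.98)·10.98^11/11! = 0.119376
  L_4 = e^(−13.70)·13.70^11/11! = 0.0897297
Prior × likelihood for each component:
  w_1·L_1 = 0.17 × 0.0555261 = 0.00943943
  w_2·L_2 = 0.06 × 0.0885119 = 0.00531071
  w_3·L_3 = 0.49 × 0.119376 = 0.0584942
  w_4·L_4 = 0.28 × 0.0897297 = 0.0251243
Normaliser: 0.00943943 + 0.00531071 + 0.0584942 + 0.0251243 = 0.0983686
P(Class 3 | the observation) = 0.0584942 / 0.0983686 ≈ 0.595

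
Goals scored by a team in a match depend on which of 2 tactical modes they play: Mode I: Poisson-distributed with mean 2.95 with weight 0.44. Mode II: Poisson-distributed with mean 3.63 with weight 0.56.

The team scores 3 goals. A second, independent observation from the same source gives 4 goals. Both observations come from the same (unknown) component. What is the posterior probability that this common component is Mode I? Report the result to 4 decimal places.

0.4175

Apply Bayes' rule: the posterior for each component is proportional to its prior times its likelihood at x.
Since both observations come from the same component, the likelihood for component k is f_k(x₁)·f_k(x₂).
  L_I = [0.223947] × [0.165161] = 0.0369874
  L_II = [0.211388] × [0.191834] = 0.0405514
Weight by the priors:
  π_I·L_I = 0.44 × 0.0369874 = 0.0162745
  π_II·L_II = 0.56 × 0.0405514 = 0.0227088
Marginal: 0.0162745 + 0.0227088 = 0.0389833
So the posterior for Mode I is 0.0162745 / 0.0389833 ≈ 0.4175.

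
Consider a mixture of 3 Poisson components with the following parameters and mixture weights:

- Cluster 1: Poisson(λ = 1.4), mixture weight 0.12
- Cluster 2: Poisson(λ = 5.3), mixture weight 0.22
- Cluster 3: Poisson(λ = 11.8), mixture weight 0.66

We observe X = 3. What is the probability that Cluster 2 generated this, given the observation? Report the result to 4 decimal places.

The responsibility of component k is w_k f_k(x) divided by Σ_j w_j f_j(x).
Evaluate each component's likelihood at the observed value:
  L_1 = 0.112777
  L_2 = 0.123856
  L_3 = 0.00205504
Unnormalised posteriors:
  w_1·L_1 = 0.12 × 0.112777 = 0.0135332
  w_2·L_2 = 0.22 × 0.123856 = 0.0272482
  w_3·L_3 = 0.66 × 0.00205504 = 0.00135633
Evidence: 0.0135332 + 0.0272482 + 0.00135633 = 0.0421378
P(Cluster 2 | 3) ≈ 0.6466

0.6466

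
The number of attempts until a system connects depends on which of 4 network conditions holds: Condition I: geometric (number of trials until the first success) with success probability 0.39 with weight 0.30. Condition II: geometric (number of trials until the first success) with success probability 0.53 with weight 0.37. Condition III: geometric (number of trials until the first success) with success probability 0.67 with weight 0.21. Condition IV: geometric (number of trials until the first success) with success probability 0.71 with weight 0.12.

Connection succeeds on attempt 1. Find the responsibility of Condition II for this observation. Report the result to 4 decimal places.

The responsibility of component k is w_k f_k(x) divided by Σ_j w_j f_j(x).
Component likelihoods at x = 1:
  L_I = 0.39
  L_II = 0.53
  L_III = 0.67
  L_IV = 0.71
Multiply by the mixture weights:
  w_I·L_I = 0.30 × 0.39 = 0.117
  w_II·L_II = 0.37 × 0.53 = 0.1961
  w_III·L_III = 0.21 × 0.67 = 0.1407
  w_IV·L_IV = 0.12 × 0.71 = 0.0852
Marginal: 0.117 + 0.1961 + 0.1407 + 0.0852 = 0.539
P(Condition II | x) = 0.1961 / 0.539 ≈ 0.3638

0.3638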